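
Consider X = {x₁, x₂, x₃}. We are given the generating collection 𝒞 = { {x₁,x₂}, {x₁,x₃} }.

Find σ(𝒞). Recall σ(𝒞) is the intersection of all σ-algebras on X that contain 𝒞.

Begin from { {}, {x₁,x₂}, {x₁,x₃}, X } (that is, 𝒞 plus ∅ and X).
Round 1: 2 new —
  {x₂}  = X∖{x₁,x₃}
  {x₃}  = X∖{x₁,x₂}
  [6 total]
Round 2: 1 new —
  {x₂,x₃}  = {x₃} ∪ {x₂}
  [7 total]
Round 3. New:
  {x₁}  = X∖{x₂,x₃}
  [8 total]
Round 4: stable.

|σ(𝒞)| = 8.  σ(𝒞) = { {}, {x₁}, {x₂}, {x₃}, {x₁,x₂}, {x₁,x₃}, {x₂,x₃}, X }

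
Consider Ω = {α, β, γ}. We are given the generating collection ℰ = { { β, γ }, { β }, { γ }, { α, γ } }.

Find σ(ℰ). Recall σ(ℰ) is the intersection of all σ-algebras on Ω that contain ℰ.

Start: ℰ ∪ {∅, Ω} = { ∅, { β }, { γ }, { α, γ }, { β, γ }, Ω }.
Round 1 adds 2:
  { α }  = ᶜ of { β, γ }
  { α, β }  = ᶜ of { γ }
  |family| = 8
Round 2: closed — nothing new.

Hence σ(ℰ) has 8 members: { ∅, { α }, { β }, { γ }, { α, β }, { α, γ }, { β, γ }, Ω }.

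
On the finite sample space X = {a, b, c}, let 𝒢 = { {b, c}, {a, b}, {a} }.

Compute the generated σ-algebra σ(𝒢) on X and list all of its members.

Take S₀ = 𝒢 ∪ {∅, X} = { {}, {a}, {a, b}, {b, c}, X }.
Pass 1: +1 →
  {c}  = X∖{a, b}
  — 6 sets.
Pass 2: +1 →
  {a, c}  = {c} ∪ {a}
  — 7 sets.
Pass 3. New:
  {b}  = X∖{a, c}
  — 8 sets.
Pass 4: closed — nothing new.

σ(𝒢) = { {}, {a}, {b}, {c}, {a, b}, {a, c}, {b, c}, X }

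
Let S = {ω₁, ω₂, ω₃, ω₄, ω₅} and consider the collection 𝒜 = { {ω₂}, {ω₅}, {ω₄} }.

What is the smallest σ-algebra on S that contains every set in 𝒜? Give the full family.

Take S₀ = 𝒜 ∪ {∅, S} = { ∅, {ω₂}, {ω₄}, {ω₅}, S }.
Step 1. New:
  {ω₂,ω₄}  = {ω₄} ∪ {ω₂}
  {ω₂,ω₅}  = {ω₂} ∪ {ω₅}
  {ω₄,ω₅}  = {ω₄} ∪ {ω₅}
  {ω₁,ω₂,ω₃,ω₄}  = {ω₅}ᶜ
  {ω₁,ω₂,ω₃,ω₅}  = {ω₄}ᶜ
  {ω₁,ω₃,ω₄,ω₅}  = {ω₂}ᶜ
  |family| = 11
Step 2: +4 →
  {ω₁,ω₂,ω₃}  = {ω₄,ω₅}ᶜ
  {ω₁,ω₃,ω₄}  = {ω₂,ω₅}ᶜ
  {ω₁,ω₃,ω₅}  = {ω₂,ω₄}ᶜ
  {ω₂,ω₄,ω₅}  = {ω₂,ω₅} ∪ {ω₄,ω₅}
  |family| = 15
Step 3 (1 new):
  {ω₁,ω₃}  = {ω₂,ω₄,ω₅}ᶜ
  |family| = 16
After Step 4 the family is unchanged; done.

Therefore σ(𝒜) = { ∅, {ω₂}, {ω₄}, {ω₅}, {ω₁,ω₃}, {ω₂,ω₄}, {ω₂,ω₅}, {ω₄,ω₅}, {ω₁,ω₂,ω₃}, {ω₁,ω₃,ω₄}, {ω₁,ω₃,ω₅}, {ω₂,ω₄,ω₅}, {ω₁,ω₂,ω₃,ω₄}, {ω₁,ω₂,ω₃,ω₅}, {ω₁,ω₃,ω₄,ω₅}, S } (|σ(𝒜)| = 16).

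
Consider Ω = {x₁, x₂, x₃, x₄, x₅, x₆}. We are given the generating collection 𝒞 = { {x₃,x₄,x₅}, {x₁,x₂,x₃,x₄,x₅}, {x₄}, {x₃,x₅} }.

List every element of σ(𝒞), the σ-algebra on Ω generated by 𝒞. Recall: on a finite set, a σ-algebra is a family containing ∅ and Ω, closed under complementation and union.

σ(𝒞) (16 sets): { ∅, {x₄}, {x₆}, {x₁,x₂}, {x₃,x₅}, {x₄,x₆}, {x₁,x₂,x₄}, {x₁,x₂,x₆}, {x₃,x₄,x₅}, {x₃,x₅,x₆}, {x₁,x₂,x₃,x₅}, {x₁,x₂,x₄,x₆}, {x₃,x₄,x₅,x₆}, {x₁,x₂,x₃,x₄,x₅}, {x₁,x₂,x₃,x₅,x₆}, Ω }

Derivation:
Seed the family with 𝒞 together with ∅ and Ω: { ∅, {x₄}, {x₃,x₅}, {x₃,x₄,x₅}, {x₁,x₂,x₃,x₄,x₅}, Ω }.
Step 1: +4 →
  {x₆}  = complement {x₁,x₂,x₃,x₄,x₅}
  {x₁,x₂,x₆}  = complement {x₃,x₄,x₅}
  {x₁,x₂,x₄,x₆}  = complement {x₃,x₅}
  {x₁,x₂,x₃,x₅,x₆}  = complement {x₄}
  [10 total]
Step 2 adds 3:
  {x₄,x₆}  = {x₆} ∪ {x₄}
  {x₃,x₅,x₆}  = {x₆} ∪ {x₃,x₅}
  {x₃,x₄,x₅,x₆}  = {x₃,x₄,x₅} ∪ {x₆}
  [13 total]
Step 3. New:
  {x₁,x₂}  = complement {x₃,x₄,x₅,x₆}
  {x₁,x₂,x₄}  = complement {x₃,x₅,x₆}
  {x₁,x₂,x₃,x₅}  = complement {x₄,x₆}
  [16 total]
Step 4: stable.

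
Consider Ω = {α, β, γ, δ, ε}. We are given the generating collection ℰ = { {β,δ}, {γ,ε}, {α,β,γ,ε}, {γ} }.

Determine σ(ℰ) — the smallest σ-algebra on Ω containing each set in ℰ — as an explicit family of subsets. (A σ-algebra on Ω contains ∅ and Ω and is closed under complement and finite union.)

|σ(ℰ)| = 32.  σ(ℰ) = { {}, {α}, {β}, {γ}, {δ}, {ε}, {α,β}, {α,γ}, {α,δ}, {α,ε}, {β,γ}, {β,δ}, {β,ε}, {γ,δ}, {γ,ε}, {δ,ε}, {α,β,γ}, {α,β,δ}, {α,β,ε}, {α,γ,δ}, {α,γ,ε}, {α,δ,ε}, {β,γ,δ}, {β,γ,ε}, {β,δ,ε}, {γ,δ,ε}, {α,β,γ,δ}, {α,β,γ,ε}, {α,β,δ,ε}, {α,γ,δ,ε}, {β,γ,δ,ε}, Ω }

Derivation:
Begin from { {}, {γ}, {β,δ}, {γ,ε}, {α,β,γ,ε}, Ω } (that is, ℰ plus ∅ and Ω).
Step 1: +6 →
  {δ}  = {α,β,γ,ε}ᶜ
  {α,β,δ}  = {γ,ε}ᶜ
  {α,γ,ε}  = {β,δ}ᶜ
  {β,γ,δ}  = {γ} ∪ {β,δ}
  {α,β,δ,ε}  = {γ}ᶜ
  {β,γ,δ,ε}  = {γ,ε} ∪ {β,δ}
  (now 12)
Step 2: +6 →
  {α}  = {β,γ,δ,ε}ᶜ
  {α,ε}  = {β,γ,δ}ᶜ
  {γ,δ}  = {γ} ∪ {δ}
  {γ,δ,ε}  = {δ} ∪ {γ,ε}
  {α,β,γ,δ}  = {β,γ,δ} ∪ {α,β,δ}
  {α,γ,δ,ε}  = {α,γ,ε} ∪ {δ}
  (now 18)
Step 3 (8 new):
  {β}  = {α,γ,δ,ε}ᶜ
  {ε}  = {α,β,γ,δ}ᶜ
  {α,β}  = {γ,δ,ε}ᶜ
  {α,γ}  = {γ} ∪ {α}
  {α,δ}  = {δ} ∪ {α}
  {α,β,ε}  = {γ,δ}ᶜ
  {α,γ,δ}  = {γ,δ} ∪ {α}
  {α,δ,ε}  = {α,ε} ∪ {δ}
  (now 26)
Step 4: 6 new —
  {β,γ}  = {α,δ,ε}ᶜ
  {β,ε}  = {α,γ,δ}ᶜ
  {δ,ε}  = {ε} ∪ {δ}
  {α,β,γ}  = {α,β} ∪ {γ}
  {β,γ,ε}  = {α,δ}ᶜ
  {β,δ,ε}  = {α,γ}ᶜ
  (now 32)
Step 5: closed — nothing new.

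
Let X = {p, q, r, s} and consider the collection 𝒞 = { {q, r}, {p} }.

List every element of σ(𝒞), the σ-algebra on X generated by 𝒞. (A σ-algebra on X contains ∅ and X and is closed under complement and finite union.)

σ(𝒞) = { {}, {p}, {s}, {p, s}, {q, r}, {p, q, r}, {q, r, s}, X }

Derivation:
Seed the family with 𝒞 together with ∅ and X: { {}, {p}, {q, r}, X }.
Round 1 (3 new):
  {p, s}  = complement {q, r}
  {p, q, r}  = {p} ∪ {q, r}
  {q, r, s}  = complement {p}
Round 2: 1 new —
  {s}  = complement {p, q, r}
Round 3 adds nothing — fixpoint reached.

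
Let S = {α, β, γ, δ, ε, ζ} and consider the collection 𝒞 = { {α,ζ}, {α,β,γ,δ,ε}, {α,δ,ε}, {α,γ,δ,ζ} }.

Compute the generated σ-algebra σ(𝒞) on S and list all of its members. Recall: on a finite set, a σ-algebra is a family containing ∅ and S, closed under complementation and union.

|σ(𝒞)| = 64.  σ(𝒞) = { {}, {α}, {β}, {γ}, {δ}, {ε}, {ζ}, {α,β}, {α,γ}, {α,δ}, {α,ε}, {α,ζ}, {β,γ}, {β,δ}, {β,ε}, {β,ζ}, {γ,δ}, {γ,ε}, {γ,ζ}, {δ,ε}, {δ,ζ}, {ε,ζ}, {α,β,γ}, {α,β,δ}, {α,β,ε}, {α,β,ζ}, {α,γ,δ}, {α,γ,ε}, {α,γ,ζ}, {α,δ,ε}, {α,δ,ζ}, {α,ε,ζ}, {β,γ,δ}, {β,γ,ε}, {β,γ,ζ}, {β,δ,ε}, {β,δ,ζ}, {β,ε,ζ}, {γ,δ,ε}, {γ,δ,ζ}, {γ,ε,ζ}, {δ,ε,ζ}, {α,β,γ,δ}, {α,β,γ,ε}, {α,β,γ,ζ}, {α,β,δ,ε}, {α,β,δ,ζ}, {α,β,ε,ζ}, {α,γ,δ,ε}, {α,γ,δ,ζ}, {α,γ,ε,ζ}, {α,δ,ε,ζ}, {β,γ,δ,ε}, {β,γ,δ,ζ}, {β,γ,ε,ζ}, {β,δ,ε,ζ}, {γ,δ,ε,ζ}, {α,β,γ,δ,ε}, {α,β,γ,δ,ζ}, {α,β,γ,ε,ζ}, {α,β,δ,ε,ζ}, {α,γ,δ,ε,ζ}, {β,γ,δ,ε,ζ}, S }

Derivation:
Initial family (6 sets): { {}, {α,ζ}, {α,δ,ε}, {α,γ,δ,ζ}, {α,β,γ,δ,ε}, S }.
Step 1 adds 6:
  {ζ}  = complement {α,β,γ,δ,ε}
  {β,ε}  = complement {α,γ,δ,ζ}
  {β,γ,ζ}  = complement {α,δ,ε}
  {α,δ,ε,ζ}  = {α,δ,ε} ∪ {α,ζ}
  {β,γ,δ,ε}  = complement {α,ζ}
  {α,γ,δ,ε,ζ}  = {α,δ,ε} ∪ {α,γ,δ,ζ}
Step 2. New:
  {β}  = complement {α,γ,δ,ε,ζ}
  {β,γ}  = complement {α,δ,ε,ζ}
  {β,ε,ζ}  = {β,ε} ∪ {ζ}
  {α,β,γ,ζ}  = {α,ζ} ∪ {β,γ,ζ}
  {α,β,δ,ε}  = {α,δ,ε} ∪ {β,ε}
  {α,β,ε,ζ}  = {β,ε} ∪ {α,ζ}
  {β,γ,ε,ζ}  = {β,ε} ∪ {β,γ,ζ}
  {α,β,γ,δ,ζ}  = {β,γ,ζ} ∪ {α,γ,δ,ζ}
  {α,β,δ,ε,ζ}  = {β,ε} ∪ {α,δ,ε,ζ}
  {β,γ,δ,ε,ζ}  = {β,γ,ζ} ∪ {β,γ,δ,ε}
Step 3 adds 12:
  {α}  = complement {β,γ,δ,ε,ζ}
  {γ}  = complement {α,β,δ,ε,ζ}
  {ε}  = complement {α,β,γ,δ,ζ}
  {α,δ}  = complement {β,γ,ε,ζ}
  {β,ζ}  = {β} ∪ {ζ}
  {γ,δ}  = complement {α,β,ε,ζ}
  {γ,ζ}  = complement {α,β,δ,ε}
  {δ,ε}  = complement {α,β,γ,ζ}
  {α,β,ζ}  = {α,ζ} ∪ {β}
  {α,γ,δ}  = complement {β,ε,ζ}
  {β,γ,ε}  = {β,ε} ∪ {β,γ}
  {α,β,γ,ε,ζ}  = {β,ε} ∪ {α,β,γ,ζ}
Step 4 adds 25:
  {δ}  = complement {α,β,γ,ε,ζ}
  {α,β}  = {β} ∪ {α}
  {α,γ}  = {γ} ∪ {α}
  {α,ε}  = {ε} ∪ {α}
  {γ,ε}  = {ε} ∪ {γ}
  {ε,ζ}  = {ζ} ∪ {ε}
  {α,β,γ}  = {β,γ} ∪ {α}
  {α,β,δ}  = {β} ∪ {α,δ}
  {α,β,ε}  = {β,ε} ∪ {α}
  {α,γ,ζ}  = {α,ζ} ∪ {γ}
  {α,δ,ζ}  = complement {β,γ,ε}
  {α,ε,ζ}  = {α,ζ} ∪ {ε}
  {β,γ,δ}  = {γ,δ} ∪ {β}
  {β,δ,ε}  = {β,ε} ∪ {δ,ε}
  {γ,δ,ε}  = complement {α,β,ζ}
  {γ,δ,ζ}  = {γ,δ} ∪ {ζ}
  {γ,ε,ζ}  = {ε} ∪ {γ,ζ}
  {δ,ε,ζ}  = {ζ} ∪ {δ,ε}
  {α,β,γ,δ}  = {β} ∪ {α,γ,δ}
  {α,β,γ,ε}  = {β,γ,ε} ∪ {α}
  {α,β,δ,ζ}  = {β,ζ} ∪ {α,δ}
  {α,γ,δ,ε}  = complement {β,ζ}
  {β,γ,δ,ζ}  = {γ,δ} ∪ {β,γ,ζ}
  {β,δ,ε,ζ}  = {β,ε,ζ} ∪ {δ,ε}
  {γ,δ,ε,ζ}  = {δ,ε} ∪ {γ,ζ}
Step 5 adds 5:
  {β,δ}  = {β} ∪ {δ}
  {δ,ζ}  = complement {α,β,γ,ε}
  {α,γ,ε}  = {α,γ} ∪ {α,ε}
  {β,δ,ζ}  = {β,ζ} ∪ {δ}
  {α,γ,ε,ζ}  = {ε,ζ} ∪ {α,γ,ζ}
Step 6: closed — nothing new.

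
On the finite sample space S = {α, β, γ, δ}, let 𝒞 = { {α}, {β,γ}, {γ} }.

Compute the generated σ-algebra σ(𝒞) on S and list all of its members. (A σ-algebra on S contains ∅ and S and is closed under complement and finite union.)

Start: 𝒞 ∪ {∅, S} = { ∅, {α}, {γ}, {β,γ}, S }.
Pass 1 (5 new):
  {α,γ}  = {γ} ∪ {α}
  {α,δ}  = ᶜ of {β,γ}
  {α,β,γ}  = {β,γ} ∪ {α}
  {α,β,δ}  = ᶜ of {γ}
  {β,γ,δ}  = ᶜ of {α}
Pass 2. New:
  {δ}  = ᶜ of {α,β,γ}
  {β,δ}  = ᶜ of {α,γ}
  {α,γ,δ}  = {γ} ∪ {α,δ}
Pass 3 adds 2:
  {β}  = ᶜ of {α,γ,δ}
  {γ,δ}  = {γ} ∪ {δ}
Pass 4 (1 new):
  {α,β}  = ᶜ of {γ,δ}
Pass 5 adds nothing — fixpoint reached.

σ(𝒞) = { ∅, {α}, {β}, {γ}, {δ}, {α,β}, {α,γ}, {α,δ}, {β,γ}, {β,δ}, {γ,δ}, {α,β,γ}, {α,β,δ}, {α,γ,δ}, {β,γ,δ}, S }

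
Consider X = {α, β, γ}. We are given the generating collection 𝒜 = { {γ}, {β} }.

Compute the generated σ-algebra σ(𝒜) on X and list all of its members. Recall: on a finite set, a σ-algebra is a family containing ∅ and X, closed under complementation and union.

Start: 𝒜 ∪ {∅, X} = { ∅, {β}, {γ}, X }.
Pass 1 adds 3:
  {α, β}  = X∖{γ}
  {α, γ}  = X∖{β}
  {β, γ}  = {γ} ∪ {β}
  |family| = 7
Pass 2 adds 1:
  {α}  = X∖{β, γ}
  |family| = 8
Pass 3: closed — nothing new.

|σ(𝒜)| = 8.  σ(𝒜) = { ∅, {α}, {β}, {γ}, {α, β}, {α, γ}, {β, γ}, X }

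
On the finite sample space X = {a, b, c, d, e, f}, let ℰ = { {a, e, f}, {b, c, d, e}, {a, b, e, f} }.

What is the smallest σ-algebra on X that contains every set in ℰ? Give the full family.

σ(ℰ) (16 sets): { {}, {b}, {e}, {a, f}, {b, e}, {c, d}, {a, b, f}, {a, e, f}, {b, c, d}, {c, d, e}, {a, b, e, f}, {a, c, d, f}, {b, c, d, e}, {a, b, c, d, f}, {a, c, d, e, f}, X }

Trace:
Initial family (5 sets): { {}, {a, e, f}, {a, b, e, f}, {b, c, d, e}, X }.
Step 1: 3 new —
  {a, f}  = ᶜ of {b, c, d, e}
  {c, d}  = ᶜ of {a, b, e, f}
  {b, c, d}  = ᶜ of {a, e, f}
  (now 8)
Step 2 adds 3:
  {a, c, d, f}  = {a, f} ∪ {c, d}
  {a, b, c, d, f}  = {a, f} ∪ {b, c, d}
  {a, c, d, e, f}  = {c, d} ∪ {a, e, f}
  (now 11)
Step 3 (3 new):
  {b}  = ᶜ of {a, c, d, e, f}
  {e}  = ᶜ of {a, b, c, d, f}
  {b, e}  = ᶜ of {a, c, d, f}
  (now 14)
Step 4 (2 new):
  {a, b, f}  = {a, f} ∪ {b}
  {c, d, e}  = {c, d} ∪ {e}
  (now 16)
Step 5: closed — nothing new.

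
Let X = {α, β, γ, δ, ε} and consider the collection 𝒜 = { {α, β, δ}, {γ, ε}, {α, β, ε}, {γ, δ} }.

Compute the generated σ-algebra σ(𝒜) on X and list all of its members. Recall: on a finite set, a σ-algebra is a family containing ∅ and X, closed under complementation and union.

Answer: σ(𝒜) = { {}, {γ}, {δ}, {ε}, {α, β}, {γ, δ}, {γ, ε}, {δ, ε}, {α, β, γ}, {α, β, δ}, {α, β, ε}, {γ, δ, ε}, {α, β, γ, δ}, {α, β, γ, ε}, {α, β, δ, ε}, X }

Working:
Seed the family with 𝒜 together with ∅ and X: { {}, {γ, δ}, {γ, ε}, {α, β, δ}, {α, β, ε}, X }.
Step 1. New:
  {γ, δ, ε}  = {γ, δ} ∪ {γ, ε}
  {α, β, γ, δ}  = {γ, δ} ∪ {α, β, δ}
  {α, β, γ, ε}  = {α, β, ε} ∪ {γ, ε}
  {α, β, δ, ε}  = {α, β, ε} ∪ {α, β, δ}
  [10 total]
Step 2. New:
  {γ}  = X∖{α, β, δ, ε}
  {δ}  = X∖{α, β, γ, ε}
  {ε}  = X∖{α, β, γ, δ}
  {α, β}  = X∖{γ, δ, ε}
  [14 total]
Step 3: 2 new —
  {δ, ε}  = {δ} ∪ {ε}
  {α, β, γ}  = {γ} ∪ {α, β}
  [16 total]
Step 4: closed — nothing new.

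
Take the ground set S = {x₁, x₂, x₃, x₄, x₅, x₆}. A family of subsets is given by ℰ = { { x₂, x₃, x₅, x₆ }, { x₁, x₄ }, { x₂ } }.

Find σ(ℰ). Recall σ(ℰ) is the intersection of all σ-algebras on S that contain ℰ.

Answer: σ(ℰ) = { {}, { x₂ }, { x₁, x₄ }, { x₁, x₂, x₄ }, { x₃, x₅, x₆ }, { x₂, x₃, x₅, x₆ }, { x₁, x₃, x₄, x₅, x₆ }, S }

Trace:
Begin from { {}, { x₂ }, { x₁, x₄ }, { x₂, x₃, x₅, x₆ }, S } (that is, ℰ plus ∅ and S).
Step 1 adds 2:
  { x₁, x₂, x₄ }  = { x₁, x₄ } ∪ { x₂ }
  { x₁, x₃, x₄, x₅, x₆ }  = complement { x₂ }
  — 7 sets.
Step 2. New:
  { x₃, x₅, x₆ }  = complement { x₁, x₂, x₄ }
  — 8 sets.
After Step 3 the family is unchanged; done.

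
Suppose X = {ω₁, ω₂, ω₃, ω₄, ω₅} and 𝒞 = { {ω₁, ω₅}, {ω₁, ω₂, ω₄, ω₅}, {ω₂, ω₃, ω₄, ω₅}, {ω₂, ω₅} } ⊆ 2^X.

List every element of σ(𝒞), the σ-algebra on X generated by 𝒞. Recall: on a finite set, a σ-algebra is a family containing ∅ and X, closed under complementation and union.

Begin from { {}, {ω₁, ω₅}, {ω₂, ω₅}, {ω₁, ω₂, ω₄, ω₅}, {ω₂, ω₃, ω₄, ω₅}, X } (that is, 𝒞 plus ∅ and X).
Round 1: 5 new —
  {ω₁}  = complement {ω₂, ω₃, ω₄, ω₅}
  {ω₃}  = complement {ω₁, ω₂, ω₄, ω₅}
  {ω₁, ω₂, ω₅}  = {ω₂, ω₅} ∪ {ω₁, ω₅}
  {ω₁, ω₃, ω₄}  = complement {ω₂, ω₅}
  {ω₂, ω₃, ω₄}  = complement {ω₁, ω₅}
  — 11 sets.
Round 2: 7 new —
  {ω₁, ω₃}  = {ω₃} ∪ {ω₁}
  {ω₃, ω₄}  = complement {ω₁, ω₂, ω₅}
  {ω₁, ω₃, ω₅}  = {ω₃} ∪ {ω₁, ω₅}
  {ω₂, ω₃, ω₅}  = {ω₂, ω₅} ∪ {ω₃}
  {ω₁, ω₂, ω₃, ω₄}  = {ω₂, ω₃, ω₄} ∪ {ω₁, ω₃, ω₄}
  {ω₁, ω₂, ω₃, ω₅}  = {ω₃} ∪ {ω₁, ω₂, ω₅}
  {ω₁, ω₃, ω₄, ω₅}  = {ω₁, ω₃, ω₄} ∪ {ω₁, ω₅}
  — 18 sets.
Round 3: +6 →
  {ω₂}  = complement {ω₁, ω₃, ω₄, ω₅}
  {ω₄}  = complement {ω₁, ω₂, ω₃, ω₅}
  {ω₅}  = complement {ω₁, ω₂, ω₃, ω₄}
  {ω₁, ω₄}  = complement {ω₂, ω₃, ω₅}
  {ω₂, ω₄}  = complement {ω₁, ω₃, ω₅}
  {ω₂, ω₄, ω₅}  = complement {ω₁, ω₃}
  — 24 sets.
Round 4. New:
  {ω₁, ω₂}  = {ω₂} ∪ {ω₁}
  {ω₂, ω₃}  = {ω₂} ∪ {ω₃}
  {ω₃, ω₅}  = {ω₅} ∪ {ω₃}
  {ω₄, ω₅}  = {ω₅} ∪ {ω₄}
  {ω₁, ω₂, ω₃}  = {ω₂} ∪ {ω₁, ω₃}
  {ω₁, ω₂, ω₄}  = {ω₂} ∪ {ω₁, ω₄}
  {ω₁, ω₄, ω₅}  = {ω₅} ∪ {ω₁, ω₄}
  {ω₃, ω₄, ω₅}  = {ω₃, ω₄} ∪ {ω₅}
  — 32 sets.
Round 5 adds nothing — fixpoint reached.

σ(𝒞) = { {}, {ω₁}, {ω₂}, {ω₃}, {ω₄}, {ω₅}, {ω₁, ω₂}, {ω₁, ω₃}, {ω₁, ω₄}, {ω₁, ω₅}, {ω₂, ω₃}, {ω₂, ω₄}, {ω₂, ω₅}, {ω₃, ω₄}, {ω₃, ω₅}, {ω₄, ω₅}, {ω₁, ω₂, ω₃}, {ω₁, ω₂, ω₄}, {ω₁, ω₂, ω₅}, {ω₁, ω₃, ω₄}, {ω₁, ω₃, ω₅}, {ω₁, ω₄, ω₅}, {ω₂, ω₃, ω₄}, {ω₂, ω₃, ω₅}, {ω₂, ω₄, ω₅}, {ω₃, ω₄, ω₅}, {ω₁, ω₂, ω₃, ω₄}, {ω₁, ω₂, ω₃, ω₅}, {ω₁, ω₂, ω₄, ω₅}, {ω₁, ω₃, ω₄, ω₅}, {ω₂, ω₃, ω₄, ω₅}, X }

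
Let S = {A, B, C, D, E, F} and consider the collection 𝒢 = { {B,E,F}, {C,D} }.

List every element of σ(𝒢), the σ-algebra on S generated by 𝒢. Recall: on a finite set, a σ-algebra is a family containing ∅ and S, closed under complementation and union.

Answer: σ(𝒢) = { {}, {A}, {C,D}, {A,C,D}, {B,E,F}, {A,B,E,F}, {B,C,D,E,F}, S }

Check:
Seed the family with 𝒢 together with ∅ and S: { {}, {C,D}, {B,E,F}, S }.
Pass 1 adds 3:
  {A,C,D}  = complement {B,E,F}
  {A,B,E,F}  = complement {C,D}
  {B,C,D,E,F}  = {B,E,F} ∪ {C,D}
  (now 7)
Pass 2: 1 new —
  {A}  = complement {B,C,D,E,F}
  (now 8)
Pass 3 adds nothing — fixpoint reached.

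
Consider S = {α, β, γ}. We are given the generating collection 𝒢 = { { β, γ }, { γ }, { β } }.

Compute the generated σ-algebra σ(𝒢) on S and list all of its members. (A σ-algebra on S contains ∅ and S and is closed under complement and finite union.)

σ(𝒢) (8 sets): { {  }, { α }, { β }, { γ }, { α, β }, { α, γ }, { β, γ }, S }

Working:
Take S₀ = 𝒢 ∪ {∅, S} = { {  }, { β }, { γ }, { β, γ }, S }.
Round 1: +3 →
  { α }  = { β, γ }ᶜ
  { α, β }  = { γ }ᶜ
  { α, γ }  = { β }ᶜ
  |family| = 8
Round 2: closed — nothing new.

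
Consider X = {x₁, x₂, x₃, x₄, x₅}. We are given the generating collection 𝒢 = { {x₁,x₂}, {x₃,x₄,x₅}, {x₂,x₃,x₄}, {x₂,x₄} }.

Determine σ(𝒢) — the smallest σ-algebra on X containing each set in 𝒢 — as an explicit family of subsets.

σ(𝒢) = { {}, {x₁}, {x₂}, {x₃}, {x₄}, {x₅}, {x₁,x₂}, {x₁,x₃}, {x₁,x₄}, {x₁,x₅}, {x₂,x₃}, {x₂,x₄}, {x₂,x₅}, {x₃,x₄}, {x₃,x₅}, {x₄,x₅}, {x₁,x₂,x₃}, {x₁,x₂,x₄}, {x₁,x₂,x₅}, {x₁,x₃,x₄}, {x₁,x₃,x₅}, {x₁,x₄,x₅}, {x₂,x₃,x₄}, {x₂,x₃,x₅}, {x₂,x₄,x₅}, {x₃,x₄,x₅}, {x₁,x₂,x₃,x₄}, {x₁,x₂,x₃,x₅}, {x₁,x₂,x₄,x₅}, {x₁,x₃,x₄,x₅}, {x₂,x₃,x₄,x₅}, X }

Working:
Initial family (6 sets): { {}, {x₁,x₂}, {x₂,x₄}, {x₂,x₃,x₄}, {x₃,x₄,x₅}, X }.
Iteration 1. New:
  {x₁,x₅}  = X∖{x₂,x₃,x₄}
  {x₁,x₂,x₄}  = {x₁,x₂} ∪ {x₂,x₄}
  {x₁,x₃,x₅}  = X∖{x₂,x₄}
  {x₁,x₂,x₃,x₄}  = {x₂,x₃,x₄} ∪ {x₁,x₂}
  {x₂,x₃,x₄,x₅}  = {x₃,x₄,x₅} ∪ {x₂,x₃,x₄}
  [11 total]
Iteration 2. New:
  {x₁}  = X∖{x₂,x₃,x₄,x₅}
  {x₅}  = X∖{x₁,x₂,x₃,x₄}
  {x₃,x₅}  = X∖{x₁,x₂,x₄}
  {x₁,x₂,x₅}  = {x₁,x₂} ∪ {x₁,x₅}
  {x₁,x₂,x₃,x₅}  = {x₁,x₂} ∪ {x₁,x₃,x₅}
  {x₁,x₂,x₄,x₅}  = {x₁,x₂,x₄} ∪ {x₁,x₅}
  {x₁,x₃,x₄,x₅}  = {x₃,x₄,x₅} ∪ {x₁,x₃,x₅}
  [18 total]
Iteration 3 adds 5:
  {x₂}  = X∖{x₁,x₃,x₄,x₅}
  {x₃}  = X∖{x₁,x₂,x₄,x₅}
  {x₄}  = X∖{x₁,x₂,x₃,x₅}
  {x₃,x₄}  = X∖{x₁,x₂,x₅}
  {x₂,x₄,x₅}  = {x₂,x₄} ∪ {x₅}
  [23 total]
Iteration 4. New:
  {x₁,x₃}  = X∖{x₂,x₄,x₅}
  {x₁,x₄}  = {x₄} ∪ {x₁}
  {x₂,x₃}  = {x₂} ∪ {x₃}
  {x₂,x₅}  = {x₂} ∪ {x₅}
  {x₄,x₅}  = {x₅} ∪ {x₄}
  {x₁,x₂,x₃}  = {x₁,x₂} ∪ {x₃}
  {x₁,x₃,x₄}  = {x₃,x₄} ∪ {x₁}
  {x₁,x₄,x₅}  = {x₁,x₅} ∪ {x₄}
  {x₂,x₃,x₅}  = {x₂} ∪ {x₃,x₅}
  [32 total]
After Iteration 5 the family is unchanged; done.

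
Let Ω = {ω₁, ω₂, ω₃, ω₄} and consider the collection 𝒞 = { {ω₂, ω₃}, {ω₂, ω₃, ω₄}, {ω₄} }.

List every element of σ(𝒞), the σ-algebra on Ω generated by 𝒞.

Initial family (5 sets): { {}, {ω₄}, {ω₂, ω₃}, {ω₂, ω₃, ω₄}, Ω }.
Round 1 (3 new):
  {ω₁}  = ᶜ of {ω₂, ω₃, ω₄}
  {ω₁, ω₄}  = ᶜ of {ω₂, ω₃}
  {ω₁, ω₂, ω₃}  = ᶜ of {ω₄}
Round 2: closed — nothing new.

σ(𝒞) = { {}, {ω₁}, {ω₄}, {ω₁, ω₄}, {ω₂, ω₃}, {ω₁, ω₂, ω₃}, {ω₂, ω₃, ω₄}, Ω }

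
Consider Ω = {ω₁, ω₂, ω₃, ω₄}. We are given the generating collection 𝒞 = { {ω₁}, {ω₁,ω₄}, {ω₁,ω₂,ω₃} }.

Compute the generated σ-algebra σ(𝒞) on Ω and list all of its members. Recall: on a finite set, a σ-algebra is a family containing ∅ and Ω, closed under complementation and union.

Start: 𝒞 ∪ {∅, Ω} = { {}, {ω₁}, {ω₁,ω₄}, {ω₁,ω₂,ω₃}, Ω }.
Pass 1: +3 →
  {ω₄}  = complement {ω₁,ω₂,ω₃}
  {ω₂,ω₃}  = complement {ω₁,ω₄}
  {ω₂,ω₃,ω₄}  = complement {ω₁}
Pass 2: no new sets; the family is a σ-algebra.

Hence σ(𝒞) has 8 members: { {}, {ω₁}, {ω₄}, {ω₁,ω₄}, {ω₂,ω₃}, {ω₁,ω₂,ω₃}, {ω₂,ω₃,ω₄}, Ω }.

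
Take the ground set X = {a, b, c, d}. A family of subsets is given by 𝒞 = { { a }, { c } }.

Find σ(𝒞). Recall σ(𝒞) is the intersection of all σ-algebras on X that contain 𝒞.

Initial family (4 sets): { {  }, { a }, { c }, X }.
Pass 1: 3 new —
  { a, c }  = { c } ∪ { a }
  { a, b, d }  = { c }ᶜ
  { b, c, d }  = { a }ᶜ
  |family| = 7
Pass 2: 1 new —
  { b, d }  = { a, c }ᶜ
  |family| = 8
Pass 3: no new sets; the family is a σ-algebra.

Therefore σ(𝒞) = { {  }, { a }, { c }, { a, c }, { b, d }, { a, b, d }, { b, c, d }, X } (|σ(𝒞)| = 8).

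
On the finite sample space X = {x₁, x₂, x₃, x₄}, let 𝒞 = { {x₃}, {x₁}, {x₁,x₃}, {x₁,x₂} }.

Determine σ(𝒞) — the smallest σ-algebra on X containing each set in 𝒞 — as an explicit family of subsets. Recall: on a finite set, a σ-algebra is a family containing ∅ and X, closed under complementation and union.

Start: 𝒞 ∪ {∅, X} = { ∅, {x₁}, {x₃}, {x₁,x₂}, {x₁,x₃}, X }.
Iteration 1: +5 →
  {x₂,x₄}  = {x₁,x₃}ᶜ
  {x₃,x₄}  = {x₁,x₂}ᶜ
  {x₁,x₂,x₃}  = {x₃} ∪ {x₁,x₂}
  {x₁,x₂,x₄}  = {x₃}ᶜ
  {x₂,x₃,x₄}  = {x₁}ᶜ
  |family| = 11
Iteration 2 (2 new):
  {x₄}  = {x₁,x₂,x₃}ᶜ
  {x₁,x₃,x₄}  = {x₃,x₄} ∪ {x₁,x₃}
  |family| = 13
Iteration 3 (2 new):
  {x₂}  = {x₁,x₃,x₄}ᶜ
  {x₁,x₄}  = {x₄} ∪ {x₁}
  |family| = 15
Iteration 4. New:
  {x₂,x₃}  = {x₁,x₄}ᶜ
  |family| = 16
Iteration 5: already closed under ᶜ and ∪.

|σ(𝒞)| = 16.  σ(𝒞) = { ∅, {x₁}, {x₂}, {x₃}, {x₄}, {x₁,x₂}, {x₁,x₃}, {x₁,x₄}, {x₂,x₃}, {x₂,x₄}, {x₃,x₄}, {x₁,x₂,x₃}, {x₁,x₂,x₄}, {x₁,x₃,x₄}, {x₂,x₃,x₄}, X }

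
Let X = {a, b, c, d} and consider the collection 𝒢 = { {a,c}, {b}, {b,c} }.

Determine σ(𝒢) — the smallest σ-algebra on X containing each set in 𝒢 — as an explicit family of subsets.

Start: 𝒢 ∪ {∅, X} = { {}, {b}, {a,c}, {b,c}, X }.
Round 1. New:
  {a,d}  = X∖{b,c}
  {b,d}  = X∖{a,c}
  {a,b,c}  = {b,c} ∪ {a,c}
  {a,c,d}  = X∖{b}
  |family| = 9
Round 2 (3 new):
  {d}  = X∖{a,b,c}
  {a,b,d}  = {b} ∪ {a,d}
  {b,c,d}  = {b,c} ∪ {b,d}
  |family| = 12
Round 3 (2 new):
  {a}  = X∖{b,c,d}
  {c}  = X∖{a,b,d}
  |family| = 14
Round 4: 2 new —
  {a,b}  = {b} ∪ {a}
  {c,d}  = {c} ∪ {d}
  |family| = 16
Round 5: no new sets; the family is a σ-algebra.

Therefore σ(𝒢) = { {}, {a}, {b}, {c}, {d}, {a,b}, {a,c}, {a,d}, {b,c}, {b,d}, {c,d}, {a,b,c}, {a,b,d}, {a,c,d}, {b,c,d}, X } (|σ(𝒢)| = 16).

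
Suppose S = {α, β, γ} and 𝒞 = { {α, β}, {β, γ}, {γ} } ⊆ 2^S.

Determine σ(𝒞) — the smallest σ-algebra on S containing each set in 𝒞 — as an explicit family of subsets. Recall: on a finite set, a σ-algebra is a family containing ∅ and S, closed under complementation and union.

Start: 𝒞 ∪ {∅, S} = { {}, {γ}, {α, β}, {β, γ}, S }.
Step 1. New:
  {α}  = {β, γ}ᶜ
Step 2. New:
  {α, γ}  = {γ} ∪ {α}
Step 3: 1 new —
  {β}  = {α, γ}ᶜ
Step 4: already closed under ᶜ and ∪.

Therefore σ(𝒞) = { {}, {α}, {β}, {γ}, {α, β}, {α, γ}, {β, γ}, S } (|σ(𝒞)| = 8).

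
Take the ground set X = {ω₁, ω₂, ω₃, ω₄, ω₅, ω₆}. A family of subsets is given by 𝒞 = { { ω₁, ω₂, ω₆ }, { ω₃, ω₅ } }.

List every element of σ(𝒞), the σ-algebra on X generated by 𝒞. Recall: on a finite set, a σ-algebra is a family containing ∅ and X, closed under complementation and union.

σ(𝒞) (8 sets): { {  }, { ω₄ }, { ω₃, ω₅ }, { ω₁, ω₂, ω₆ }, { ω₃, ω₄, ω₅ }, { ω₁, ω₂, ω₄, ω₆ }, { ω₁, ω₂, ω₃, ω₅, ω₆ }, X }

Check:
Begin from { {  }, { ω₃, ω₅ }, { ω₁, ω₂, ω₆ }, X } (that is, 𝒞 plus ∅ and X).
Iteration 1. New:
  { ω₃, ω₄, ω₅ }  = ᶜ of { ω₁, ω₂, ω₆ }
  { ω₁, ω₂, ω₄, ω₆ }  = ᶜ of { ω₃, ω₅ }
  { ω₁, ω₂, ω₃, ω₅, ω₆ }  = { ω₃, ω₅ } ∪ { ω₁, ω₂, ω₆ }
  |family| = 7
Iteration 2. New:
  { ω₄ }  = ᶜ of { ω₁, ω₂, ω₃, ω₅, ω₆ }
  |family| = 8
Iteration 3: no new sets; the family is a σ-algebra.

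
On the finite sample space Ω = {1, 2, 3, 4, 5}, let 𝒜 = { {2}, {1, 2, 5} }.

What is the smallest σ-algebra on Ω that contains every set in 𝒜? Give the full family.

Begin from { ∅, {2}, {1, 2, 5}, Ω } (that is, 𝒜 plus ∅ and Ω).
Round 1: +2 →
  {3, 4}  = Ω∖{1, 2, 5}
  {1, 3, 4, 5}  = Ω∖{2}
  [6 total]
Round 2: +1 →
  {2, 3, 4}  = {3, 4} ∪ {2}
  [7 total]
Round 3: 1 new —
  {1, 5}  = Ω∖{2, 3, 4}
  [8 total]
Round 4 adds nothing — fixpoint reached.

Therefore σ(𝒜) = { ∅, {2}, {1, 5}, {3, 4}, {1, 2, 5}, {2, 3, 4}, {1, 3, 4, 5}, Ω } (|σ(𝒜)| = 8).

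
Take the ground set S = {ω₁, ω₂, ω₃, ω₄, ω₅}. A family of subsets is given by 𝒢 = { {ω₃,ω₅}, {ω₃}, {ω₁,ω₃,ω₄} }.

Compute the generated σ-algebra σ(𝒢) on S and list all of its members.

Seed the family with 𝒢 together with ∅ and S: { ∅, {ω₃}, {ω₃,ω₅}, {ω₁,ω₃,ω₄}, S }.
Round 1: 4 new —
  {ω₂,ω₅}  = ᶜ of {ω₁,ω₃,ω₄}
  {ω₁,ω₂,ω₄}  = ᶜ of {ω₃,ω₅}
  {ω₁,ω₂,ω₄,ω₅}  = ᶜ of {ω₃}
  {ω₁,ω₃,ω₄,ω₅}  = {ω₁,ω₃,ω₄} ∪ {ω₃,ω₅}
Round 2 (3 new):
  {ω₂}  = ᶜ of {ω₁,ω₃,ω₄,ω₅}
  {ω₂,ω₃,ω₅}  = {ω₂,ω₅} ∪ {ω₃}
  {ω₁,ω₂,ω₃,ω₄}  = {ω₁,ω₂,ω₄} ∪ {ω₃}
Round 3: 3 new —
  {ω₅}  = ᶜ of {ω₁,ω₂,ω₃,ω₄}
  {ω₁,ω₄}  = ᶜ of {ω₂,ω₃,ω₅}
  {ω₂,ω₃}  = {ω₃} ∪ {ω₂}
Round 4 (1 new):
  {ω₁,ω₄,ω₅}  = ᶜ of {ω₂,ω₃}
Round 5: stable.

Therefore σ(𝒢) = { ∅, {ω₂}, {ω₃}, {ω₅}, {ω₁,ω₄}, {ω₂,ω₃}, {ω₂,ω₅}, {ω₃,ω₅}, {ω₁,ω₂,ω₄}, {ω₁,ω₃,ω₄}, {ω₁,ω₄,ω₅}, {ω₂,ω₃,ω₅}, {ω₁,ω₂,ω₃,ω₄}, {ω₁,ω₂,ω₄,ω₅}, {ω₁,ω₃,ω₄,ω₅}, S } (|σ(𝒢)| = 16).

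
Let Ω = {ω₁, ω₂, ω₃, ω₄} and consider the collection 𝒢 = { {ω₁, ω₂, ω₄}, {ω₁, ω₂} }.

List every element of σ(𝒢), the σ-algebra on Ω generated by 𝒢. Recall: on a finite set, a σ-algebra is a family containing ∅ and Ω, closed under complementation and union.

Start: 𝒢 ∪ {∅, Ω} = { {}, {ω₁, ω₂}, {ω₁, ω₂, ω₄}, Ω }.
Round 1: 2 new —
  {ω₃}  = complement {ω₁, ω₂, ω₄}
  {ω₃, ω₄}  = complement {ω₁, ω₂}
  (now 6)
Round 2 adds 1:
  {ω₁, ω₂, ω₃}  = {ω₃} ∪ {ω₁, ω₂}
  (now 7)
Round 3. New:
  {ω₄}  = complement {ω₁, ω₂, ω₃}
  (now 8)
Round 4 adds nothing — fixpoint reached.

|σ(𝒢)| = 8.  σ(𝒢) = { {}, {ω₃}, {ω₄}, {ω₁, ω₂}, {ω₃, ω₄}, {ω₁, ω₂, ω₃}, {ω₁, ω₂, ω₄}, Ω }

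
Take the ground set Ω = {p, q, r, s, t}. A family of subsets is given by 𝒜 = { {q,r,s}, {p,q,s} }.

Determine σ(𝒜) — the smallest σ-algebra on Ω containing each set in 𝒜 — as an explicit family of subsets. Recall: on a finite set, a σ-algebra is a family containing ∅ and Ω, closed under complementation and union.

Begin from { {}, {p,q,s}, {q,r,s}, Ω } (that is, 𝒜 plus ∅ and Ω).
Pass 1. New:
  {p,t}  = ᶜ of {q,r,s}
  {r,t}  = ᶜ of {p,q,s}
  {p,q,r,s}  = {q,r,s} ∪ {p,q,s}
  — 7 sets.
Pass 2: +4 →
  {t}  = ᶜ of {p,q,r,s}
  {p,r,t}  = {p,t} ∪ {r,t}
  {p,q,s,t}  = {p,t} ∪ {p,q,s}
  {q,r,s,t}  = {q,r,s} ∪ {r,t}
  — 11 sets.
Pass 3 adds 3:
  {p}  = ᶜ of {q,r,s,t}
  {r}  = ᶜ of {p,q,s,t}
  {q,s}  = ᶜ of {p,r,t}
  — 14 sets.
Pass 4 adds 2:
  {p,r}  = {r} ∪ {p}
  {q,s,t}  = {q,s} ∪ {t}
  — 16 sets.
Pass 5 adds nothing — fixpoint reached.

σ(𝒜) = { {}, {p}, {r}, {t}, {p,r}, {p,t}, {q,s}, {r,t}, {p,q,s}, {p,r,t}, {q,r,s}, {q,s,t}, {p,q,r,s}, {p,q,s,t}, {q,r,s,t}, Ω }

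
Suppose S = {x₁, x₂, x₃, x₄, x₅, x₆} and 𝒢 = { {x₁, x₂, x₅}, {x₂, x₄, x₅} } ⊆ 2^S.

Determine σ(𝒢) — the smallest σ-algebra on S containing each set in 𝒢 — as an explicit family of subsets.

Answer: σ(𝒢) = { ∅, {x₁}, {x₄}, {x₁, x₄}, {x₂, x₅}, {x₃, x₆}, {x₁, x₂, x₅}, {x₁, x₃, x₆}, {x₂, x₄, x₅}, {x₃, x₄, x₆}, {x₁, x₂, x₄, x₅}, {x₁, x₃, x₄, x₆}, {x₂, x₃, x₅, x₆}, {x₁, x₂, x₃, x₅, x₆}, {x₂, x₃, x₄, x₅, x₆}, S }

Derivation:
Begin from { ∅, {x₁, x₂, x₅}, {x₂, x₄, x₅}, S } (that is, 𝒢 plus ∅ and S).
Pass 1 adds 3:
  {x₁, x₃, x₆}  = ᶜ of {x₂, x₄, x₅}
  {x₃, x₄, x₆}  = ᶜ of {x₁, x₂, x₅}
  {x₁, x₂, x₄, x₅}  = {x₁, x₂, x₅} ∪ {x₂, x₄, x₅}
Pass 2. New:
  {x₃, x₆}  = ᶜ of {x₁, x₂, x₄, x₅}
  {x₁, x₃, x₄, x₆}  = {x₁, x₃, x₆} ∪ {x₃, x₄, x₆}
  {x₁, x₂, x₃, x₅, x₆}  = {x₁, x₂, x₅} ∪ {x₁, x₃, x₆}
  {x₂, x₃, x₄, x₅, x₆}  = {x₃, x₄, x₆} ∪ {x₂, x₄, x₅}
Pass 3: +3 →
  {x₁}  = ᶜ of {x₂, x₃, x₄, x₅, x₆}
  {x₄}  = ᶜ of {x₁, x₂, x₃, x₅, x₆}
  {x₂, x₅}  = ᶜ of {x₁, x₃, x₄, x₆}
Pass 4 adds 2:
  {x₁, x₄}  = {x₁} ∪ {x₄}
  {x₂, x₃, x₅, x₆}  = {x₂, x₅} ∪ {x₃, x₆}
Pass 5: no new sets; the family is a σ-algebra.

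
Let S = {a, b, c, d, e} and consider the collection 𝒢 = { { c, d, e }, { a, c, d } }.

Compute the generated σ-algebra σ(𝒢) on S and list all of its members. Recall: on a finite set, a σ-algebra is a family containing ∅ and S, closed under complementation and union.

Begin from { ∅, { a, c, d }, { c, d, e }, S } (that is, 𝒢 plus ∅ and S).
Iteration 1: +3 →
  { a, b }  = ᶜ of { c, d, e }
  { b, e }  = ᶜ of { a, c, d }
  { a, c, d, e }  = { c, d, e } ∪ { a, c, d }
  (now 7)
Iteration 2. New:
  { b }  = ᶜ of { a, c, d, e }
  { a, b, e }  = { b, e } ∪ { a, b }
  { a, b, c, d }  = { a, c, d } ∪ { a, b }
  { b, c, d, e }  = { b, e } ∪ { c, d, e }
  (now 11)
Iteration 3 (3 new):
  { a }  = ᶜ of { b, c, d, e }
  { e }  = ᶜ of { a, b, c, d }
  { c, d }  = ᶜ of { a, b, e }
  (now 14)
Iteration 4. New:
  { a, e }  = { e } ∪ { a }
  { b, c, d }  = { c, d } ∪ { b }
  (now 16)
Iteration 5: already closed under ᶜ and ∪.

σ(𝒢) = { ∅, { a }, { b }, { e }, { a, b }, { a, e }, { b, e }, { c, d }, { a, b, e }, { a, c, d }, { b, c, d }, { c, d, e }, { a, b, c, d }, { a, c, d, e }, { b, c, d, e }, S }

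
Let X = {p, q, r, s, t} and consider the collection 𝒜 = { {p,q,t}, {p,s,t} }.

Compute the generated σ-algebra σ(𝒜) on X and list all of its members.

Begin from { {}, {p,q,t}, {p,s,t}, X } (that is, 𝒜 plus ∅ and X).
Round 1: 3 new —
  {q,r}  = ᶜ of {p,s,t}
  {r,s}  = ᶜ of {p,q,t}
  {p,q,s,t}  = {p,q,t} ∪ {p,s,t}
  — 7 sets.
Round 2. New:
  {r}  = ᶜ of {p,q,s,t}
  {q,r,s}  = {r,s} ∪ {q,r}
  {p,q,r,t}  = {p,q,t} ∪ {q,r}
  {p,r,s,t}  = {p,s,t} ∪ {r,s}
  — 11 sets.
Round 3: 3 new —
  {q}  = ᶜ of {p,r,s,t}
  {s}  = ᶜ of {p,q,r,t}
  {p,t}  = ᶜ of {q,r,s}
  — 14 sets.
Round 4 adds 2:
  {q,s}  = {s} ∪ {q}
  {p,r,t}  = {r} ∪ {p,t}
  — 16 sets.
After Round 5 the family is unchanged; done.

Therefore σ(𝒜) = { {}, {q}, {r}, {s}, {p,t}, {q,r}, {q,s}, {r,s}, {p,q,t}, {p,r,t}, {p,s,t}, {q,r,s}, {p,q,r,t}, {p,q,s,t}, {p,r,s,t}, X } (|σ(𝒜)| = 16).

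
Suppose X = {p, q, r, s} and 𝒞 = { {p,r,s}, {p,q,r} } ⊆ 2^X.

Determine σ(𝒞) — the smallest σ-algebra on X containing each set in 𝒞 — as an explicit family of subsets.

Initial family (4 sets): { {}, {p,q,r}, {p,r,s}, X }.
Round 1: 2 new —
  {q}  = {p,r,s}ᶜ
  {s}  = {p,q,r}ᶜ
  (now 6)
Round 2 (1 new):
  {q,s}  = {s} ∪ {q}
  (now 7)
Round 3. New:
  {p,r}  = {q,s}ᶜ
  (now 8)
Round 4 adds nothing — fixpoint reached.

σ(𝒞) = { {}, {q}, {s}, {p,r}, {q,s}, {p,q,r}, {p,r,s}, X }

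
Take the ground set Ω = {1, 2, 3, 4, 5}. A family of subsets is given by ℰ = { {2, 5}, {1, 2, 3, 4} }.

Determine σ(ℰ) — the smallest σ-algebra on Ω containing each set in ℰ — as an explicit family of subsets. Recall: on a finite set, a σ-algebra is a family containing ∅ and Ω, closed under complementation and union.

σ(ℰ) = { ∅, {2}, {5}, {2, 5}, {1, 3, 4}, {1, 2, 3, 4}, {1, 3, 4, 5}, Ω }

Derivation:
Start: ℰ ∪ {∅, Ω} = { ∅, {2, 5}, {1, 2, 3, 4}, Ω }.
Pass 1. New:
  {5}  = {1, 2, 3, 4}ᶜ
  {1, 3, 4}  = {2, 5}ᶜ
Pass 2: 1 new —
  {1, 3, 4, 5}  = {1, 3, 4} ∪ {5}
Pass 3 adds 1:
  {2}  = {1, 3, 4, 5}ᶜ
Pass 4: closed — nothing new.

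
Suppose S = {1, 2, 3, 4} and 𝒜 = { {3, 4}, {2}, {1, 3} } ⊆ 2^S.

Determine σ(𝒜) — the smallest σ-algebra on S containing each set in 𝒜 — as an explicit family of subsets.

Initial family (5 sets): { {}, {2}, {1, 3}, {3, 4}, S }.
Iteration 1 adds 5:
  {1, 2}  = complement {3, 4}
  {2, 4}  = complement {1, 3}
  {1, 2, 3}  = {1, 3} ∪ {2}
  {1, 3, 4}  = complement {2}
  {2, 3, 4}  = {3, 4} ∪ {2}
  — 10 sets.
Iteration 2. New:
  {1}  = complement {2, 3, 4}
  {4}  = complement {1, 2, 3}
  {1, 2, 4}  = {1, 2} ∪ {2, 4}
  — 13 sets.
Iteration 3 adds 2:
  {3}  = complement {1, 2, 4}
  {1, 4}  = {4} ∪ {1}
  — 15 sets.
Iteration 4 (1 new):
  {2, 3}  = complement {1, 4}
  — 16 sets.
Iteration 5: stable.

Therefore σ(𝒜) = { {}, {1}, {2}, {3}, {4}, {1, 2}, {1, 3}, {1, 4}, {2, 3}, {2, 4}, {3, 4}, {1, 2, 3}, {1, 2, 4}, {1, 3, 4}, {2, 3, 4}, S } (|σ(𝒜)| = 16).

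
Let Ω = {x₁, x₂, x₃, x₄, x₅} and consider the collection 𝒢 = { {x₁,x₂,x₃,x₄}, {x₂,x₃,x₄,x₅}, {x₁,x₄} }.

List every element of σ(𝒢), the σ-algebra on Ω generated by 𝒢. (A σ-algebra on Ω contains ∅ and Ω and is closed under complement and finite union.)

σ(𝒢) (16 sets): { {}, {x₁}, {x₄}, {x₅}, {x₁,x₄}, {x₁,x₅}, {x₂,x₃}, {x₄,x₅}, {x₁,x₂,x₃}, {x₁,x₄,x₅}, {x₂,x₃,x₄}, {x₂,x₃,x₅}, {x₁,x₂,x₃,x₄}, {x₁,x₂,x₃,x₅}, {x₂,x₃,x₄,x₅}, Ω }

Check:
Seed the family with 𝒢 together with ∅ and Ω: { {}, {x₁,x₄}, {x₁,x₂,x₃,x₄}, {x₂,x₃,x₄,x₅}, Ω }.
Pass 1. New:
  {x₁}  = ᶜ of {x₂,x₃,x₄,x₅}
  {x₅}  = ᶜ of {x₁,x₂,x₃,x₄}
  {x₂,x₃,x₅}  = ᶜ of {x₁,x₄}
  — 8 sets.
Pass 2: 3 new —
  {x₁,x₅}  = {x₅} ∪ {x₁}
  {x₁,x₄,x₅}  = {x₁,x₄} ∪ {x₅}
  {x₁,x₂,x₃,x₅}  = {x₂,x₃,x₅} ∪ {x₁}
  — 11 sets.
Pass 3 adds 3:
  {x₄}  = ᶜ of {x₁,x₂,x₃,x₅}
  {x₂,x₃}  = ᶜ of {x₁,x₄,x₅}
  {x₂,x₃,x₄}  = ᶜ of {x₁,x₅}
  — 14 sets.
Pass 4. New:
  {x₄,x₅}  = {x₄} ∪ {x₅}
  {x₁,x₂,x₃}  = {x₂,x₃} ∪ {x₁}
  — 16 sets.
Pass 5: stable.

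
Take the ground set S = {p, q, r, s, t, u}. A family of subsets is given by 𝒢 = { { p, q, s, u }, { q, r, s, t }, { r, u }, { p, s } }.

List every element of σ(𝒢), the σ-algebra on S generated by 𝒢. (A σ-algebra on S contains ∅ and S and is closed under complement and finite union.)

Seed the family with 𝒢 together with ∅ and S: { {}, { p, s }, { r, u }, { p, q, s, u }, { q, r, s, t }, S }.
Round 1: 8 new —
  { p, u }  = { q, r, s, t }ᶜ
  { r, t }  = { p, q, s, u }ᶜ
  { p, q, s, t }  = { r, u }ᶜ
  { p, r, s, u }  = { p, s } ∪ { r, u }
  { q, r, t, u }  = { p, s }ᶜ
  { p, q, r, s, t }  = { p, s } ∪ { q, r, s, t }
  { p, q, r, s, u }  = { p, q, s, u } ∪ { r, u }
  { q, r, s, t, u }  = { r, u } ∪ { q, r, s, t }
  (now 14)
Round 2: +12 →
  { p }  = { q, r, s, t, u }ᶜ
  { t }  = { p, q, r, s, u }ᶜ
  { u }  = { p, q, r, s, t }ᶜ
  { q, t }  = { p, r, s, u }ᶜ
  { p, r, u }  = { p, u } ∪ { r, u }
  { p, s, u }  = { p, u } ∪ { p, s }
  { r, t, u }  = { r, u } ∪ { r, t }
  { p, r, s, t }  = { p, s } ∪ { r, t }
  { p, r, t, u }  = { p, u } ∪ { r, t }
  { p, q, r, t, u }  = { p, u } ∪ { q, r, t, u }
  { p, q, s, t, u }  = { p, q, s, u } ∪ { p, q, s, t }
  { p, r, s, t, u }  = { p, r, s, u } ∪ { r, t }
  (now 26)
Round 3 adds 17:
  { q }  = { p, r, s, t, u }ᶜ
  { r }  = { p, q, s, t, u }ᶜ
  { s }  = { p, q, r, t, u }ᶜ
  { p, t }  = { t } ∪ { p }
  { q, s }  = { p, r, t, u }ᶜ
  { q, u }  = { p, r, s, t }ᶜ
  { t, u }  = { u } ∪ { t }
  { p, q, s }  = { r, t, u }ᶜ
  { p, q, t }  = { q, t } ∪ { p }
  { p, r, t }  = { r, t } ∪ { p }
  { p, s, t }  = { p, s } ∪ { t }
  { p, t, u }  = { p, u } ∪ { t }
  { q, r, t }  = { p, s, u }ᶜ
  { q, s, t }  = { p, r, u }ᶜ
  { q, t, u }  = { q, t } ∪ { u }
  { p, q, t, u }  = { q, t } ∪ { p, u }
  { p, s, t, u }  = { p, s, u } ∪ { t }
  (now 43)
Round 4. New:
  { p, q }  = { q } ∪ { p }
  { p, r }  = { r } ∪ { p }
  { q, r }  = { p, s, t, u }ᶜ
  { r, s }  = { p, q, t, u }ᶜ
  { s, t }  = { s } ∪ { t }
  { s, u }  = { s } ∪ { u }
  { p, q, u }  = { p, u } ∪ { q }
  { p, r, s }  = { q, t, u }ᶜ
  { q, r, s }  = { p, t, u }ᶜ
  { q, r, u }  = { p, s, t }ᶜ
  { q, s, u }  = { p, r, t }ᶜ
  { r, s, t }  = { r, t } ∪ { s }
  { r, s, u }  = { p, q, t }ᶜ
  { s, t, u }  = { s } ∪ { t, u }
  { p, q, r, s }  = { t, u }ᶜ
  { p, q, r, t }  = { q } ∪ { p, r, t }
  { p, q, r, u }  = { p, r, u } ∪ { q }
  { q, r, s, u }  = { p, t }ᶜ
  { q, s, t, u }  = { q, s, t } ∪ { q, u }
  { r, s, t, u }  = { s } ∪ { r, t, u }
  (now 63)
Round 5: 1 new —
  { p, q, r }  = { s, t, u }ᶜ
  (now 64)
After Round 6 the family is unchanged; done.

|σ(𝒢)| = 64.  σ(𝒢) = { {}, { p }, { q }, { r }, { s }, { t }, { u }, { p, q }, { p, r }, { p, s }, { p, t }, { p, u }, { q, r }, { q, s }, { q, t }, { q, u }, { r, s }, { r, t }, { r, u }, { s, t }, { s, u }, { t, u }, { p, q, r }, { p, q, s }, { p, q, t }, { p, q, u }, { p, r, s }, { p, r, t }, { p, r, u }, { p, s, t }, { p, s, u }, { p, t, u }, { q, r, s }, { q, r, t }, { q, r, u }, { q, s, t }, { q, s, u }, { q, t, u }, { r, s, t }, { r, s, u }, { r, t, u }, { s, t, u }, { p, q, r, s }, { p, q, r, t }, { p, q, r, u }, { p, q, s, t }, { p, q, s, u }, { p, q, t, u }, { p, r, s, t }, { p, r, s, u }, { p, r, t, u }, { p, s, t, u }, { q, r, s, t }, { q, r, s, u }, { q, r, t, u }, { q, s, t, u }, { r, s, t, u }, { p, q, r, s, t }, { p, q, r, s, u }, { p, q, r, t, u }, { p, q, s, t, u }, { p, r, s, t, u }, { q, r, s, t, u }, S }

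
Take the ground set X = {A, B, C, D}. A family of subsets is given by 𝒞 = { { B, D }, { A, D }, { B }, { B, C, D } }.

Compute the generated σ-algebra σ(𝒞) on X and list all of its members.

σ(𝒞) (16 sets): { {}, { A }, { B }, { C }, { D }, { A, B }, { A, C }, { A, D }, { B, C }, { B, D }, { C, D }, { A, B, C }, { A, B, D }, { A, C, D }, { B, C, D }, X }

Check:
Begin from { {}, { B }, { A, D }, { B, D }, { B, C, D }, X } (that is, 𝒞 plus ∅ and X).
Iteration 1. New:
  { A }  = ᶜ of { B, C, D }
  { A, C }  = ᶜ of { B, D }
  { B, C }  = ᶜ of { A, D }
  { A, B, D }  = { A, D } ∪ { B }
  { A, C, D }  = ᶜ of { B }
  [11 total]
Iteration 2. New:
  { C }  = ᶜ of { A, B, D }
  { A, B }  = { B } ∪ { A }
  { A, B, C }  = { B } ∪ { A, C }
  [14 total]
Iteration 3. New:
  { D }  = ᶜ of { A, B, C }
  { C, D }  = ᶜ of { A, B }
  [16 total]
Iteration 4: already closed under ᶜ and ∪.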